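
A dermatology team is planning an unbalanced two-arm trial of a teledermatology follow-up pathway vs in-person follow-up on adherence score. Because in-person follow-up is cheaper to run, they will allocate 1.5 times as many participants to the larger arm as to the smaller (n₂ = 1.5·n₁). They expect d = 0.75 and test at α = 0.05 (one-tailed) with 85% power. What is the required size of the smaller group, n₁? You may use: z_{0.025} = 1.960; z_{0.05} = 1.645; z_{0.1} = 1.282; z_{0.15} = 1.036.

n₁ = 22

With allocation ratio k = n₂/n₁ = 1.5, Var(x̄₁−x̄₂) = σ²(1/n₁ + 1/(k·n₁)) = σ²·(k+1)/(k·n₁).
So n₁ = (1 + 1/k)·((z_{α} + z_β)/d)² = 1.667 × (2.681/0.75)².
n₁ = 1.667 × 12.78 = 21.3.
Round up: n₁ = 22, giving n₂ = 1.5 × 22 = 33.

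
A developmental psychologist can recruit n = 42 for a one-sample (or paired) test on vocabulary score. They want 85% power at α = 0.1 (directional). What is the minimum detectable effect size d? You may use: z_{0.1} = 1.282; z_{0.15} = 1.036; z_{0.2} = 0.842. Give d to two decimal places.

For a single sample (or paired design) of n = 42: d_min = (z_{α} + z_β)/√n.
z-sum = 1.282 + 1.036 = 2.318.
d_min = 2.318 / √42 = 2.318 / 6.481 = 0.358.

d_min ≈ 0.36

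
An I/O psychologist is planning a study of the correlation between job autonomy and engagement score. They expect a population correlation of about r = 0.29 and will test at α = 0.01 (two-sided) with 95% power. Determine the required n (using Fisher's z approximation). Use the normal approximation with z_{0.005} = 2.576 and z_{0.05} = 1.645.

n = 203

Fisher's z: C = ½·ln((1+r)/(1−r)) = ½·ln(1.8169) = 0.2986.
n = ((z_{α/2} + z_β)/C)² + 3.
(2.576 + 1.645) / 0.2986 = 4.221 / 0.2986 = 14.136.
n = 14.136² + 3 = 199.83 + 3 = 202.8.
Round up.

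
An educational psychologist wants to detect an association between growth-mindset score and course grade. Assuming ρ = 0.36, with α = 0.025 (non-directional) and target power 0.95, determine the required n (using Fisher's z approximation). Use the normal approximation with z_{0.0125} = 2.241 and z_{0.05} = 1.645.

Fisher's z: C = ½·ln((1+r)/(1−r)) = ½·ln(2.1250) = 0.3769.
n = ((z_{α/2} + z_β)/C)² + 3.
(2.241 + 1.645) / 0.3769 = 3.886 / 0.3769 = 10.310.
n = 10.310² + 3 = 106.30 + 3 = 109.3.
Round up.

n = 110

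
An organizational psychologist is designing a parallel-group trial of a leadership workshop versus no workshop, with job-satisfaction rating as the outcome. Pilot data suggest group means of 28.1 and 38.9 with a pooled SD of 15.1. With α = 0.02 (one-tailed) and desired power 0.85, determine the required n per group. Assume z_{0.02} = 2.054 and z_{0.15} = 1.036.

n = 38 per group

Cohen's d = |M₁ − M₂| / SD_pooled = |28.1 − 38.9| / 15.1 = 10.8 / 15.1 = 0.715.
For two independent groups with equal n: n = 2·((z_{α} + z_β) / d)².
z_{α} + z_β = 2.054 + 1.036 = 3.090.
n = 2 × (3.090 / 0.715)² = 2 × 4.322² = 2 × 18.68 = 37.4.
Round up to the next whole participant.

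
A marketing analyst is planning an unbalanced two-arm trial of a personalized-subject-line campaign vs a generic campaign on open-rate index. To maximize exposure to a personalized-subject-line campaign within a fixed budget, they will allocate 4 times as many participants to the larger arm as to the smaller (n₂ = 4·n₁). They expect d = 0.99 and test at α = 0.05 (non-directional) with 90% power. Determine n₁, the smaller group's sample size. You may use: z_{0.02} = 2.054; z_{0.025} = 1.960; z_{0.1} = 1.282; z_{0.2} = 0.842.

With allocation ratio k = n₂/n₁ = 4, Var(x̄₁−x̄₂) = σ²(1/n₁ + 1/(k·n₁)) = σ²·(k+1)/(k·n₁).
So n₁ = (1 + 1/k)·((z_{α/2} + z_β)/d)² = 1.250 × (3.242/0.99)².
n₁ = 1.250 × 10.72 = 13.4.
Round up: n₁ = 14, giving n₂ = 4 × 14 = 56.

n₁ = 14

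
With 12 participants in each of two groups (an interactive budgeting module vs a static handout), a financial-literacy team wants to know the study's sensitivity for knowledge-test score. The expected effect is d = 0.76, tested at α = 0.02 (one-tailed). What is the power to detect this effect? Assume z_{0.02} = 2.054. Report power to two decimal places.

For two equal groups, power = Φ(d·√(n/2) − z_{α}).
d·√(n/2) = 0.76 × √(12/2) = 0.76 × 2.449 = 1.862.
z_β = 1.862 − 2.054 = -0.192.
Power = Φ(-0.192) = 0.424.

power ≈ 0.42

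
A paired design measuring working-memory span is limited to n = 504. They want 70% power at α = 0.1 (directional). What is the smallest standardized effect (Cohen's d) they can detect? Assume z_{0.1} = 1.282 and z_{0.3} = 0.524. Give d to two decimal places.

d_min ≈ 0.08

For a single sample (or paired design) of n = 504: d_min = (z_{α} + z_β)/√n.
z-sum = 1.282 + 0.524 = 1.806.
d_min = 1.806 / √504 = 1.806 / 22.450 = 0.080.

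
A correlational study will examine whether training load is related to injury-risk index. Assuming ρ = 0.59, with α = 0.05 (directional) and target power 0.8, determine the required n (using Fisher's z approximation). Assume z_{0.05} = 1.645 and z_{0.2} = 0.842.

Fisher's z: C = ½·ln((1+r)/(1−r)) = ½·ln(3.8780) = 0.6777.
n = ((z_{α} + z_β)/C)² + 3.
(1.645 + 0.842) / 0.6777 = 2.487 / 0.6777 = 3.670.
n = 3.670² + 3 = 13.47 + 3 = 16.5.
Round up.

n = 17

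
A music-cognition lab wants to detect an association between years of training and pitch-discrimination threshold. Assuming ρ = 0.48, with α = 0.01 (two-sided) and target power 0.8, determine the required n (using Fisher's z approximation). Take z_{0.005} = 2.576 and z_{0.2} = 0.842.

Fisher's z: C = ½·ln((1+r)/(1−r)) = ½·ln(2.8462) = 0.5230.
n = ((z_{α/2} + z_β)/C)² + 3.
(2.576 + 0.842) / 0.5230 = 3.418 / 0.5230 = 6.535.
n = 6.535² + 3 = 42.71 + 3 = 45.7.
Round up.

n = 46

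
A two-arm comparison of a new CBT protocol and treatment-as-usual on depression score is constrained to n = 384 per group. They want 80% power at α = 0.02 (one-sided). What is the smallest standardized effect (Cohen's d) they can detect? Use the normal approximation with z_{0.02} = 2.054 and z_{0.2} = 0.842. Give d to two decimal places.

d_min ≈ 0.21

For two independent groups of n = 384 each: d_min = (z_{α} + z_β)·√(2/n).
z-sum = 2.054 + 0.842 = 2.896.
d_min = 2.896 × √(2/384) = 2.896 × 0.0722 = 0.209.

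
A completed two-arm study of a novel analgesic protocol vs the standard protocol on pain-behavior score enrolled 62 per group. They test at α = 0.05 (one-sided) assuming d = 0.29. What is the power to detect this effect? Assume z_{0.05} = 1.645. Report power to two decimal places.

power ≈ 0.49

For two equal groups, power = Φ(d·√(n/2) − z_{α}).
d·√(n/2) = 0.29 × √(62/2) = 0.29 × 5.568 = 1.615.
z_β = 1.615 − 1.645 = -0.030.
Power = Φ(-0.030) = 0.488.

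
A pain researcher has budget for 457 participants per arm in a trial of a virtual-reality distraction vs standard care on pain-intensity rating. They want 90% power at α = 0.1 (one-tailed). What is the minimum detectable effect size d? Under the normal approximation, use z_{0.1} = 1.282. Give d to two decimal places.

For two independent groups of n = 457 each: d_min = (z_{α} + z_β)·√(2/n).
z-sum = 1.282 + 1.282 = 2.564.
d_min = 2.564 × √(2/457) = 2.564 × 0.0662 = 0.170.

d_min ≈ 0.17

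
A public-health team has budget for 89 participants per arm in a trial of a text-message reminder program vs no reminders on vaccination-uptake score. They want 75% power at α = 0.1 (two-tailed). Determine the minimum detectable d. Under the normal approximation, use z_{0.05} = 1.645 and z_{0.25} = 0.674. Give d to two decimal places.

d_min ≈ 0.35

For two independent groups of n = 89 each: d_min = (z_{α/2} + z_β)·√(2/n).
z-sum = 1.645 + 0.674 = 2.319.
d_min = 2.319 × √(2/89) = 2.319 × 0.1499 = 0.348.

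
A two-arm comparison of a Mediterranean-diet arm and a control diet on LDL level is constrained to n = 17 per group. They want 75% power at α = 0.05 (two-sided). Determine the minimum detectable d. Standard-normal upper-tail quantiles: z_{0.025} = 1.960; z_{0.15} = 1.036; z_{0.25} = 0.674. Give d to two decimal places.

d_min ≈ 0.90

For two independent groups of n = 17 each: d_min = (z_{α/2} + z_β)·√(2/n).
z-sum = 1.960 + 0.674 = 2.634.
d_min = 2.634 × √(2/17) = 2.634 × 0.3430 = 0.903.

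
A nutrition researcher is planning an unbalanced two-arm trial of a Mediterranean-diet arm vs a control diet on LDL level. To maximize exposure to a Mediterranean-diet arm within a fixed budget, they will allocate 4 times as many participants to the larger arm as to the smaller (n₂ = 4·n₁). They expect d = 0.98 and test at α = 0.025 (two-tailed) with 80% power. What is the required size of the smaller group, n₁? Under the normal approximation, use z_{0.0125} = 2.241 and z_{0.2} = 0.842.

With allocation ratio k = n₂/n₁ = 4, Var(x̄₁−x̄₂) = σ²(1/n₁ + 1/(k·n₁)) = σ²·(k+1)/(k·n₁).
So n₁ = (1 + 1/k)·((z_{α/2} + z_β)/d)² = 1.250 × (3.083/0.98)².
n₁ = 1.250 × 9.90 = 12.4.
Round up: n₁ = 13, giving n₂ = 4 × 13 = 52.

n₁ = 13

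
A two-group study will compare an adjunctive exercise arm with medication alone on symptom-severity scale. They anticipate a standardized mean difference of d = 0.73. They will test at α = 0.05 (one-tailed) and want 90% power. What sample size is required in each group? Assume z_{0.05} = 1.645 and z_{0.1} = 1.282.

n = 33 per group

For two independent groups with equal n: n = 2·((z_{α} + z_β) / d)².
z_{α} + z_β = 1.645 + 1.282 = 2.927.
n = 2 × (2.927 / 0.73)² = 2 × 4.010² = 2 × 16.08 = 32.2.
Round up to the next whole participant.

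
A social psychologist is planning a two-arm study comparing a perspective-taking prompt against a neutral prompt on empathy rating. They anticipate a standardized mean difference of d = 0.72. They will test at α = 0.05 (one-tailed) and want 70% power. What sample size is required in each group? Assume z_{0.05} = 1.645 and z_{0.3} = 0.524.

n = 19 per group

For two independent groups with equal n: n = 2·((z_{α} + z_β) / d)².
z_{α} + z_β = 1.645 + 0.524 = 2.169.
n = 2 × (2.169 / 0.72)² = 2 × 3.013² = 2 × 9.08 = 18.2.
Round up to the next whole participant.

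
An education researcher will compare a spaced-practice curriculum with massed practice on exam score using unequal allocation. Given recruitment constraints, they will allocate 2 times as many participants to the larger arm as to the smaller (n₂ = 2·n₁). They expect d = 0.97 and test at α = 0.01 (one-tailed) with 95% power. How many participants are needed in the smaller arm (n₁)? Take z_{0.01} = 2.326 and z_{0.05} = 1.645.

With allocation ratio k = n₂/n₁ = 2, Var(x̄₁−x̄₂) = σ²(1/n₁ + 1/(k·n₁)) = σ²·(k+1)/(k·n₁).
So n₁ = (1 + 1/k)·((z_{α} + z_β)/d)² = 1.500 × (3.971/0.97)².
n₁ = 1.500 × 16.76 = 25.1.
Round up: n₁ = 26, giving n₂ = 2 × 26 = 52.

n₁ = 26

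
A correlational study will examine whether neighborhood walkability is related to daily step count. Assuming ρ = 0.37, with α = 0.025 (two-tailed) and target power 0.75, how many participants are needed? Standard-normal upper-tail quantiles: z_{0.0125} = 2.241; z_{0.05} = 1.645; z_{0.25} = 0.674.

n = 60

Fisher's z: C = ½·ln((1+r)/(1−r)) = ½·ln(2.1746) = 0.3884.
n = ((z_{α/2} + z_β)/C)² + 3.
(2.241 + 0.674) / 0.3884 = 2.915 / 0.3884 = 7.505.
n = 7.505² + 3 = 56.33 + 3 = 59.3.
Round up.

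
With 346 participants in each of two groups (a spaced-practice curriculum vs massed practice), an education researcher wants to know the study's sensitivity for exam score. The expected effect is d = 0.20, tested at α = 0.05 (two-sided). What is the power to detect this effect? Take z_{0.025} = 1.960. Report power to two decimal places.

For two equal groups, power = Φ(d·√(n/2) − z_{α/2}).
d·√(n/2) = 0.20 × √(346/2) = 0.20 × 13.153 = 2.631.
z_β = 2.631 − 1.960 = 0.671.
Power = Φ(0.671) = 0.749.

power ≈ 0.75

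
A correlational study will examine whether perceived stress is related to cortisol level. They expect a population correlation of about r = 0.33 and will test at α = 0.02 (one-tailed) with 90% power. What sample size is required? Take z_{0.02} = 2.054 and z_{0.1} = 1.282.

Fisher's z: C = ½·ln((1+r)/(1−r)) = ½·ln(1.9851) = 0.3428.
n = ((z_{α} + z_β)/C)² + 3.
(2.054 + 1.282) / 0.3428 = 3.336 / 0.3428 = 9.732.
n = 9.732² + 3 = 94.70 + 3 = 97.7.
Round up.

n = 98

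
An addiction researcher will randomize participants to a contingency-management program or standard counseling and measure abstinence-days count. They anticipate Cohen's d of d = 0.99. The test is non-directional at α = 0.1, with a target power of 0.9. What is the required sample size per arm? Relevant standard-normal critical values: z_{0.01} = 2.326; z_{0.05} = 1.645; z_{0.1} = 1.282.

For two independent groups with equal n: n = 2·((z_{α/2} + z_β) / d)².
z_{α/2} + z_β = 1.645 + 1.282 = 2.927.
n = 2 × (2.927 / 0.99)² = 2 × 2.957² = 2 × 8.74 = 17.5.
Round up to the next whole participant.

n = 18 per group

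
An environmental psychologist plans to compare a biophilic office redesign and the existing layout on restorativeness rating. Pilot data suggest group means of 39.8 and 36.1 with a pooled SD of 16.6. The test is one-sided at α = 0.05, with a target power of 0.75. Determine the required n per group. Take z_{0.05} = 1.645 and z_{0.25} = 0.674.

n = 217 per group

Cohen's d = |M₁ − M₂| / SD_pooled = |39.8 − 36.1| / 16.6 = 3.7 / 16.6 = 0.223.
For two independent groups with equal n: n = 2·((z_{α} + z_β) / d)².
z_{α} + z_β = 1.645 + 0.674 = 2.319.
n = 2 × (2.319 / 0.223)² = 2 × 10.399² = 2 × 108.14 = 216.3.
Round up to the next whole participant.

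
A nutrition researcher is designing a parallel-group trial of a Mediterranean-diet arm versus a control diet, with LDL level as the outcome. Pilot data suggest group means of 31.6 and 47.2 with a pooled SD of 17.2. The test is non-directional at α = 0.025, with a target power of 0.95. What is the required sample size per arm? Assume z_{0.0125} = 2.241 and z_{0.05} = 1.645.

n = 37 per group

Cohen's d = |M₁ − M₂| / SD_pooled = |31.6 − 47.2| / 17.2 = 15.6 / 17.2 = 0.907.
For two independent groups with equal n: n = 2·((z_{α/2} + z_β) / d)².
z_{α/2} + z_β = 2.241 + 1.645 = 3.886.
n = 2 × (3.886 / 0.907)² = 2 × 4.284² = 2 × 18.36 = 36.7.
Round up to the next whole participant.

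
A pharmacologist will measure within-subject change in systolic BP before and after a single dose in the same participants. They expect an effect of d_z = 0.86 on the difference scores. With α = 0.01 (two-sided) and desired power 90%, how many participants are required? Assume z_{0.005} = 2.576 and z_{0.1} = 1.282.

n = 21 pairs

For a paired (one-sample on differences) test: n = ((z_{α/2} + z_β) / d)².
z_{α/2} + z_β = 2.576 + 1.282 = 3.858.
n = (3.858 / 0.86)² = 4.486² = 20.12.
Round up.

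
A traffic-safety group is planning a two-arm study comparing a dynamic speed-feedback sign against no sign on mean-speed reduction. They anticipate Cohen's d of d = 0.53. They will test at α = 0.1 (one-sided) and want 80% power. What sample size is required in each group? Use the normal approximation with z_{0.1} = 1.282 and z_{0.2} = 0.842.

n = 33 per group

For two independent groups with equal n: n = 2·((z_{α} + z_β) / d)².
z_{α} + z_β = 1.282 + 0.842 = 2.124.
n = 2 × (2.124 / 0.53)² = 2 × 4.008² = 2 × 16.06 = 32.1.
Round up to the next whole participant.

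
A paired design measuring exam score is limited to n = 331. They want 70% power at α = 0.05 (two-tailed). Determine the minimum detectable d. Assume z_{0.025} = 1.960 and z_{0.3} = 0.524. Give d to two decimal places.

d_min ≈ 0.14

For a single sample (or paired design) of n = 331: d_min = (z_{α/2} + z_β)/√n.
z-sum = 1.960 + 0.524 = 2.484.
d_min = 2.484 / √331 = 2.484 / 18.193 = 0.137.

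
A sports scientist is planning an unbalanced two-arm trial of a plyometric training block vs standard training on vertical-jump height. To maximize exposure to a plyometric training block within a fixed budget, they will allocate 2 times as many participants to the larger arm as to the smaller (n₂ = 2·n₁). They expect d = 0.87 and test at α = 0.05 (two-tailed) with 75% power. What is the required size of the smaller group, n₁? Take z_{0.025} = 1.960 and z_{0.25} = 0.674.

With allocation ratio k = n₂/n₁ = 2, Var(x̄₁−x̄₂) = σ²(1/n₁ + 1/(k·n₁)) = σ²·(k+1)/(k·n₁).
So n₁ = (1 + 1/k)·((z_{α/2} + z_β)/d)² = 1.500 × (2.634/0.87)².
n₁ = 1.500 × 9.17 = 13.7.
Round up: n₁ = 14, giving n₂ = 2 × 14 = 28.

n₁ = 14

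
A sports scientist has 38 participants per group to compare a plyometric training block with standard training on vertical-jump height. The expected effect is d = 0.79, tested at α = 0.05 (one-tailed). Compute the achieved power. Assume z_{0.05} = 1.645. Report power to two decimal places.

For two equal groups, power = Φ(d·√(n/2) − z_{α}).
d·√(n/2) = 0.79 × √(38/2) = 0.79 × 4.359 = 3.444.
z_β = 3.444 − 1.645 = 1.799.
Power = Φ(1.799) = 0.964.

power ≈ 0.96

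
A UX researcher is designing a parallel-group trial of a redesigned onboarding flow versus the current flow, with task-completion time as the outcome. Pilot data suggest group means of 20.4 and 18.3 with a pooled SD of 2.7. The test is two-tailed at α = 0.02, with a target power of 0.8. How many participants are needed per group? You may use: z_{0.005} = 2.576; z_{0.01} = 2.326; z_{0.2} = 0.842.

Cohen's d = |M₁ − M₂| / SD_pooled = |20.4 − 18.3| / 2.7 = 2.1 / 2.7 = 0.778.
For two independent groups with equal n: n = 2·((z_{α/2} + z_β) / d)².
z_{α/2} + z_β = 2.326 + 0.842 = 3.168.
n = 2 × (3.168 / 0.778)² = 2 × 4.072² = 2 × 16.58 = 33.2.
Round up to the next whole participant.

n = 34 per group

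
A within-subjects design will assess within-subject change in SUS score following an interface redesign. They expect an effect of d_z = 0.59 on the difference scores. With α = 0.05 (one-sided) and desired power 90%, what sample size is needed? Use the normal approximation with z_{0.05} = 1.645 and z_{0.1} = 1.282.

For a paired (one-sample on differences) test: n = ((z_{α} + z_β) / d)².
z_{α} + z_β = 1.645 + 1.282 = 2.927.
n = (2.927 / 0.59)² = 4.961² = 24.61.
Round up.

n = 25 pairs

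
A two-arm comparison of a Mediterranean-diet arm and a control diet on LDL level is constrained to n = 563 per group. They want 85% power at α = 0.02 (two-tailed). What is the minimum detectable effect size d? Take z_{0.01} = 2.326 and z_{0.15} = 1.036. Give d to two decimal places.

For two independent groups of n = 563 each: d_min = (z_{α/2} + z_β)·√(2/n).
z-sum = 2.326 + 1.036 = 3.362.
d_min = 3.362 × √(2/563) = 3.362 × 0.0596 = 0.200.

d_min ≈ 0.20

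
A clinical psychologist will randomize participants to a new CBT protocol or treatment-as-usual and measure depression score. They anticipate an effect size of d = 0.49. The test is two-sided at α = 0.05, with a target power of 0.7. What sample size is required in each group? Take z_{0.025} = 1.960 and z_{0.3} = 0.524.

For two independent groups with equal n: n = 2·((z_{α/2} + z_β) / d)².
z_{α/2} + z_β = 1.960 + 0.524 = 2.484.
n = 2 × (2.484 / 0.49)² = 2 × 5.069² = 2 × 25.70 = 51.4.
Round up to the next whole participant.

n = 52 per group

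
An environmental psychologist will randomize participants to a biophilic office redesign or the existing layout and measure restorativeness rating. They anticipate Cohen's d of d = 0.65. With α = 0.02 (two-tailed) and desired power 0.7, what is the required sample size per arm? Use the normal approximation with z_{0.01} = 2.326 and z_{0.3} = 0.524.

n = 39 per group

For two independent groups with equal n: n = 2·((z_{α/2} + z_β) / d)².
z_{α/2} + z_β = 2.326 + 0.524 = 2.850.
n = 2 × (2.850 / 0.65)² = 2 × 4.385² = 2 × 19.22 = 38.4.
Round up to the next whole participant.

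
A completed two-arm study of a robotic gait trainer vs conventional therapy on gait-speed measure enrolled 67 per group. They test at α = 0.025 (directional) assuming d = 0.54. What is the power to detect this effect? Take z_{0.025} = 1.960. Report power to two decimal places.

power ≈ 0.88

For two equal groups, power = Φ(d·√(n/2) − z_{α}).
d·√(n/2) = 0.54 × √(67/2) = 0.54 × 5.788 = 3.125.
z_β = 3.125 − 1.960 = 1.165.
Power = Φ(1.165) = 0.878.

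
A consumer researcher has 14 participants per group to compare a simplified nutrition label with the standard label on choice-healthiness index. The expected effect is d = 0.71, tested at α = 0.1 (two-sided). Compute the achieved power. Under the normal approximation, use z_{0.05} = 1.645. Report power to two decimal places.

For two equal groups, power = Φ(d·√(n/2) − z_{α/2}).
d·√(n/2) = 0.71 × √(14/2) = 0.71 × 2.646 = 1.878.
z_β = 1.878 − 1.645 = 0.233.
Power = Φ(0.233) = 0.592.

power ≈ 0.59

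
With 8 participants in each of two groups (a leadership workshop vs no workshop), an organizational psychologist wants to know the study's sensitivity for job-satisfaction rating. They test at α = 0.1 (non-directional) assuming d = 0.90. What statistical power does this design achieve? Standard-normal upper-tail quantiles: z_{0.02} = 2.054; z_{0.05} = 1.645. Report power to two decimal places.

power ≈ 0.56

For two equal groups, power = Φ(d·√(n/2) − z_{α/2}).
d·√(n/2) = 0.90 × √(8/2) = 0.90 × 2.000 = 1.800.
z_β = 1.800 − 1.645 = 0.155.
Power = Φ(0.155) = 0.562.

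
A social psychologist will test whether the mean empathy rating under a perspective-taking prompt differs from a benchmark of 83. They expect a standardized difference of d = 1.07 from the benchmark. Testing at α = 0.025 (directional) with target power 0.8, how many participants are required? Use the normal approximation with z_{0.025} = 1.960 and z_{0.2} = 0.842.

n = 7

For a one-sample test: n = ((z_{α} + z_β) / d)².
z_{α} + z_β = 1.960 + 0.842 = 2.802.
n = (2.802 / 1.07)² = 2.619² = 6.86.
Round up.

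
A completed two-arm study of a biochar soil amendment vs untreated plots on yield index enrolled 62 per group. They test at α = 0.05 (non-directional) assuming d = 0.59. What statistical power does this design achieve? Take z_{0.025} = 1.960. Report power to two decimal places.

power ≈ 0.91

For two equal groups, power = Φ(d·√(n/2) − z_{α/2}).
d·√(n/2) = 0.59 × √(62/2) = 0.59 × 5.568 = 3.285.
z_β = 3.285 − 1.960 = 1.325.
Power = Φ(1.325) = 0.907.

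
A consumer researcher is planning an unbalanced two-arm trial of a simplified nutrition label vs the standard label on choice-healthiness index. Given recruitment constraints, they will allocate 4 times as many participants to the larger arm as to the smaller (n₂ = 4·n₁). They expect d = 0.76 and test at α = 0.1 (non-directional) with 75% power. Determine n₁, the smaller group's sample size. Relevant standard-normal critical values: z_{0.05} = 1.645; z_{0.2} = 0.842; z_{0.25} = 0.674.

n₁ = 12

With allocation ratio k = n₂/n₁ = 4, Var(x̄₁−x̄₂) = σ²(1/n₁ + 1/(k·n₁)) = σ²·(k+1)/(k·n₁).
So n₁ = (1 + 1/k)·((z_{α/2} + z_β)/d)² = 1.250 × (2.319/0.76)².
n₁ = 1.250 × 9.31 = 11.6.
Round up: n₁ = 12, giving n₂ = 4 × 12 = 48.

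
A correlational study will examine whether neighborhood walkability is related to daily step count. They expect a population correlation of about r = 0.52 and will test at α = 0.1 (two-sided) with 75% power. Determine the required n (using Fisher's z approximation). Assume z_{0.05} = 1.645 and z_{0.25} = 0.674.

n = 20

Fisher's z: C = ½·ln((1+r)/(1−r)) = ½·ln(3.1667) = 0.5763.
n = ((z_{α/2} + z_β)/C)² + 3.
(1.645 + 0.674) / 0.5763 = 2.319 / 0.5763 = 4.024.
n = 4.024² + 3 = 16.19 + 3 = 19.2.
Round up.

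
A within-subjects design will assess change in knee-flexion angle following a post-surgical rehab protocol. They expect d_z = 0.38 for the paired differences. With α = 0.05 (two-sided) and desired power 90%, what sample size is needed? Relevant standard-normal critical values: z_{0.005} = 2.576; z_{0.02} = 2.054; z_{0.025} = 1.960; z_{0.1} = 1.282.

For a paired (one-sample on differences) test: n = ((z_{α/2} + z_β) / d)².
z_{α/2} + z_β = 1.960 + 1.282 = 3.242.
n = (3.242 / 0.38)² = 8.532² = 72.79.
Round up.

n = 73 pairs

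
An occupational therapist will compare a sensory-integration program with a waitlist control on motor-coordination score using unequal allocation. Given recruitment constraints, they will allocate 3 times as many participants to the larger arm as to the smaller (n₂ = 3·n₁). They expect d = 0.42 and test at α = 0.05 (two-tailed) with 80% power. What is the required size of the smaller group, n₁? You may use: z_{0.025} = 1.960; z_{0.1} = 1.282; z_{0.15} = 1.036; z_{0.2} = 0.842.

With allocation ratio k = n₂/n₁ = 3, Var(x̄₁−x̄₂) = σ²(1/n₁ + 1/(k·n₁)) = σ²·(k+1)/(k·n₁).
So n₁ = (1 + 1/k)·((z_{α/2} + z_β)/d)² = 1.333 × (2.802/0.42)².
n₁ = 1.333 × 44.51 = 59.3.
Round up: n₁ = 60, giving n₂ = 3 × 60 = 180.

n₁ = 60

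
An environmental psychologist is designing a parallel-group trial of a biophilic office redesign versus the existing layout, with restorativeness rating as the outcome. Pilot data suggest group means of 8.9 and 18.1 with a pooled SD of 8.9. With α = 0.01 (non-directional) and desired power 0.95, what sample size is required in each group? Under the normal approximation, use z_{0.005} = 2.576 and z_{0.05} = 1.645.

n = 34 per group

Cohen's d = |M₁ − M₂| / SD_pooled = |8.9 − 18.1| / 8.9 = 9.2 / 8.9 = 1.034.
For two independent groups with equal n: n = 2·((z_{α/2} + z_β) / d)².
z_{α/2} + z_β = 2.576 + 1.645 = 4.221.
n = 2 × (4.221 / 1.034)² = 2 × 4.082² = 2 × 16.66 = 33.3.
Round up to the next whole participant.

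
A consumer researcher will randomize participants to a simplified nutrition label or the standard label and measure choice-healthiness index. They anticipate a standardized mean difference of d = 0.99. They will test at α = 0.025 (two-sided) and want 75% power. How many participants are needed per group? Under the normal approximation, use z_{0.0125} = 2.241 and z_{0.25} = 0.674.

For two independent groups with equal n: n = 2·((z_{α/2} + z_β) / d)².
z_{α/2} + z_β = 2.241 + 0.674 = 2.915.
n = 2 × (2.915 / 0.99)² = 2 × 2.944² = 2 × 8.67 = 17.3.
Round up to the next whole participant.

n = 18 per group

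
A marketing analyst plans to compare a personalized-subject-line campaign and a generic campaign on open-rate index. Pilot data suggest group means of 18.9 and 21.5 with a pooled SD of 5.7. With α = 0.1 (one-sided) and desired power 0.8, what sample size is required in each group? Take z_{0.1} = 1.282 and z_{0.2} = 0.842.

Cohen's d = |M₁ − M₂| / SD_pooled = |18.9 − 21.5| / 5.7 = 2.6 / 5.7 = 0.456.
For two independent groups with equal n: n = 2·((z_{α} + z_β) / d)².
z_{α} + z_β = 1.282 + 0.842 = 2.124.
n = 2 × (2.124 / 0.456)² = 2 × 4.658² = 2 × 21.70 = 43.4.
Round up to the next whole participant.

n = 44 per group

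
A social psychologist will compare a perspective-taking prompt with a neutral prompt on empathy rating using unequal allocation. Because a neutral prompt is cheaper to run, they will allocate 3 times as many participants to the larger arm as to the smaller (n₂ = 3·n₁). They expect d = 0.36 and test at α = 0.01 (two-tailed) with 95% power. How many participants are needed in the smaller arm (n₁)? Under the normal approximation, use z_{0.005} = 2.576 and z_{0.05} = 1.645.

With allocation ratio k = n₂/n₁ = 3, Var(x̄₁−x̄₂) = σ²(1/n₁ + 1/(k·n₁)) = σ²·(k+1)/(k·n₁).
So n₁ = (1 + 1/k)·((z_{α/2} + z_β)/d)² = 1.333 × (4.221/0.36)².
n₁ = 1.333 × 137.48 = 183.3.
Round up: n₁ = 184, giving n₂ = 3 × 184 = 552.

n₁ = 184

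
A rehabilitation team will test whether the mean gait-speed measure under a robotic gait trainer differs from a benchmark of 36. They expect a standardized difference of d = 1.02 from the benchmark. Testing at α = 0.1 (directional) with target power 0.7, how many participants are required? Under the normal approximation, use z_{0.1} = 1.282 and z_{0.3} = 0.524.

For a one-sample test: n = ((z_{α} + z_β) / d)².
z_{α} + z_β = 1.282 + 0.524 = 1.806.
n = (1.806 / 1.02)² = 1.771² = 3.13.
Round up.

n = 4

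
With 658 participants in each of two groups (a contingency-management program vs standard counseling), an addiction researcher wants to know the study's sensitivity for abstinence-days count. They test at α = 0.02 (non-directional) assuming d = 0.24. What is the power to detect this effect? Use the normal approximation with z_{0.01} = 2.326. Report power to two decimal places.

For two equal groups, power = Φ(d·√(n/2) − z_{α/2}).
d·√(n/2) = 0.24 × √(658/2) = 0.24 × 18.138 = 4.353.
z_β = 4.353 − 2.326 = 2.027.
Power = Φ(2.027) = 0.979.

power ≈ 0.98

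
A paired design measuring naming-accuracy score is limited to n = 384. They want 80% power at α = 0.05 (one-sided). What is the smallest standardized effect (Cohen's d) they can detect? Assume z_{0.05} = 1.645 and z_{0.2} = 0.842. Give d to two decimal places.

For a single sample (or paired design) of n = 384: d_min = (z_{α} + z_β)/√n.
z-sum = 1.645 + 0.842 = 2.487.
d_min = 2.487 / √384 = 2.487 / 19.596 = 0.127.

d_min ≈ 0.13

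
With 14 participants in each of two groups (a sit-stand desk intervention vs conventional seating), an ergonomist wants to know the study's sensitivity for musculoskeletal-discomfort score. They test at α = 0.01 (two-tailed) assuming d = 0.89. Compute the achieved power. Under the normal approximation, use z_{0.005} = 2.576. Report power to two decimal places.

For two equal groups, power = Φ(d·√(n/2) − z_{α/2}).
d·√(n/2) = 0.89 × √(14/2) = 0.89 × 2.646 = 2.355.
z_β = 2.355 − 2.576 = -0.221.
Power = Φ(-0.221) = 0.412.

power ≈ 0.41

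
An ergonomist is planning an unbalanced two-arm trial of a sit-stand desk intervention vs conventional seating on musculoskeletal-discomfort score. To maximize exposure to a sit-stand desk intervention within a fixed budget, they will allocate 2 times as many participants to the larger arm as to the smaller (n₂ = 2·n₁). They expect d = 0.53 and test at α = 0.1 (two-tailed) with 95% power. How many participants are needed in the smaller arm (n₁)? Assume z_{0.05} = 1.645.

With allocation ratio k = n₂/n₁ = 2, Var(x̄₁−x̄₂) = σ²(1/n₁ + 1/(k·n₁)) = σ²·(k+1)/(k·n₁).
So n₁ = (1 + 1/k)·((z_{α/2} + z_β)/d)² = 1.500 × (3.290/0.53)².
n₁ = 1.500 × 38.53 = 57.8.
Round up: n₁ = 58, giving n₂ = 2 × 58 = 116.

n₁ = 58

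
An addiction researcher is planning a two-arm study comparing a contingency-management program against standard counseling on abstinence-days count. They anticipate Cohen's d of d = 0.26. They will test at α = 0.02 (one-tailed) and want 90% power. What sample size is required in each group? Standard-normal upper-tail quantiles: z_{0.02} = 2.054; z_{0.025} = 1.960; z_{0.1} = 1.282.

For two independent groups with equal n: n = 2·((z_{α} + z_β) / d)².
z_{α} + z_β = 2.054 + 1.282 = 3.336.
n = 2 × (3.336 / 0.26)² = 2 × 12.831² = 2 × 164.63 = 329.3.
Round up to the next whole participant.

n = 330 per group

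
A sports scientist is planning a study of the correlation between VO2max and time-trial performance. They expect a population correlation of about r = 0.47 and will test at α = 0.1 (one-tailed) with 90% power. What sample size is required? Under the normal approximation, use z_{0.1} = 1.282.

Fisher's z: C = ½·ln((1+r)/(1−r)) = ½·ln(2.7736) = 0.5101.
n = ((z_{α} + z_β)/C)² + 3.
(1.282 + 1.282) / 0.5101 = 2.564 / 0.5101 = 5.026.
n = 5.026² + 3 = 25.27 + 3 = 28.3.
Round up.

n = 29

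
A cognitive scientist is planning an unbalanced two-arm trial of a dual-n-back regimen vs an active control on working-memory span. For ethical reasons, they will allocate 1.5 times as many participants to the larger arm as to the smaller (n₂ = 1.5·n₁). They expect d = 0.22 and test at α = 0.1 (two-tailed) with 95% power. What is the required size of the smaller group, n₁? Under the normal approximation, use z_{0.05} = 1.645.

With allocation ratio k = n₂/n₁ = 1.5, Var(x̄₁−x̄₂) = σ²(1/n₁ + 1/(k·n₁)) = σ²·(k+1)/(k·n₁).
So n₁ = (1 + 1/k)·((z_{α/2} + z_β)/d)² = 1.667 × (3.290/0.22)².
n₁ = 1.667 × 223.64 = 372.7.
Round up: n₁ = 373, giving n₂ = ⌈1.5 × 373⌉ = ⌈559.5⌉ = 560.

n₁ = 373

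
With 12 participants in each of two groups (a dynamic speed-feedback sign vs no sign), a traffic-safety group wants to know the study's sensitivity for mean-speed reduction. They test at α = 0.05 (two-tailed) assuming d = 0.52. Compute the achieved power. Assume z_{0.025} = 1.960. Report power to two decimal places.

For two equal groups, power = Φ(d·√(n/2) − z_{α/2}).
d·√(n/2) = 0.52 × √(12/2) = 0.52 × 2.449 = 1.274.
z_β = 1.274 − 1.960 = -0.686.
Power = Φ(-0.686) = 0.246.

power ≈ 0.25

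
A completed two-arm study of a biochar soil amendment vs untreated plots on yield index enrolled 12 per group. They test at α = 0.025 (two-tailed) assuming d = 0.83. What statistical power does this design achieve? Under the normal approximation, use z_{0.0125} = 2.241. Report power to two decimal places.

power ≈ 0.42

For two equal groups, power = Φ(d·√(n/2) − z_{α/2}).
d·√(n/2) = 0.83 × √(12/2) = 0.83 × 2.449 = 2.033.
z_β = 2.033 − 2.241 = -0.208.
Power = Φ(-0.208) = 0.418.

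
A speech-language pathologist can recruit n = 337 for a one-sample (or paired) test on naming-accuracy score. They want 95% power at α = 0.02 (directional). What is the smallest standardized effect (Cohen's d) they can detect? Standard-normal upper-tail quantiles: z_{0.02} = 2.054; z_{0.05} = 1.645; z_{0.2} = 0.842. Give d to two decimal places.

For a single sample (or paired design) of n = 337: d_min = (z_{α} + z_β)/√n.
z-sum = 2.054 + 1.645 = 3.699.
d_min = 3.699 / √337 = 3.699 / 18.358 = 0.201.

d_min ≈ 0.20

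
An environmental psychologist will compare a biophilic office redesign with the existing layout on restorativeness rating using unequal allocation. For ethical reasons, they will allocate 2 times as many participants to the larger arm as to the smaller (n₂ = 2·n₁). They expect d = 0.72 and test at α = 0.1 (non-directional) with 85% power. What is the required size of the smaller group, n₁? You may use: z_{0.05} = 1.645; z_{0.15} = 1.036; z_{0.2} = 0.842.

n₁ = 21

With allocation ratio k = n₂/n₁ = 2, Var(x̄₁−x̄₂) = σ²(1/n₁ + 1/(k·n₁)) = σ²·(k+1)/(k·n₁).
So n₁ = (1 + 1/k)·((z_{α/2} + z_β)/d)² = 1.500 × (2.681/0.72)².
n₁ = 1.500 × 13.87 = 20.8.
Round up: n₁ = 21, giving n₂ = 2 × 21 = 42.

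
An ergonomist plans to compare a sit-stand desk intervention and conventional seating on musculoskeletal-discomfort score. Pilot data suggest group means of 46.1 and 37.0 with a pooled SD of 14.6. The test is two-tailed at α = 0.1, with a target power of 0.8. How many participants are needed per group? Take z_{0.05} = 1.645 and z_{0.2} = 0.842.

n = 32 per group

Cohen's d = |M₁ − M₂| / SD_pooled = |46.1 − 37.0| / 14.6 = 9.1 / 14.6 = 0.623.
For two independent groups with equal n: n = 2·((z_{α/2} + z_β) / d)².
z_{α/2} + z_β = 1.645 + 0.842 = 2.487.
n = 2 × (2.487 / 0.623)² = 2 × 3.992² = 2 × 15.94 = 31.9.
Round up to the next whole participant.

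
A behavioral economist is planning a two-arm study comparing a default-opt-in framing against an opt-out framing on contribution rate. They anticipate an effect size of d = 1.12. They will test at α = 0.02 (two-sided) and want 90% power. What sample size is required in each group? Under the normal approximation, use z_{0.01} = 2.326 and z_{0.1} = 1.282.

n = 21 per group

For two independent groups with equal n: n = 2·((z_{α/2} + z_β) / d)².
z_{α/2} + z_β = 2.326 + 1.282 = 3.608.
n = 2 × (3.608 / 1.12)² = 2 × 3.221² = 2 × 10.38 = 20.8.
Round up to the next whole participant.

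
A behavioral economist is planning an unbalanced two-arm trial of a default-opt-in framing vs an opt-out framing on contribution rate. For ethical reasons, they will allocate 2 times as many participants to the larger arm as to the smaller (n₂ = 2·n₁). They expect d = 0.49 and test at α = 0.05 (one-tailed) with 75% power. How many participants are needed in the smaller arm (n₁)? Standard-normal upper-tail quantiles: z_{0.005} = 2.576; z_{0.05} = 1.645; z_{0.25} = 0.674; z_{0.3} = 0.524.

n₁ = 34

With allocation ratio k = n₂/n₁ = 2, Var(x̄₁−x̄₂) = σ²(1/n₁ + 1/(k·n₁)) = σ²·(k+1)/(k·n₁).
So n₁ = (1 + 1/k)·((z_{α} + z_β)/d)² = 1.500 × (2.319/0.49)².
n₁ = 1.500 × 22.40 = 33.6.
Round up: n₁ = 34, giving n₂ = 2 × 34 = 68.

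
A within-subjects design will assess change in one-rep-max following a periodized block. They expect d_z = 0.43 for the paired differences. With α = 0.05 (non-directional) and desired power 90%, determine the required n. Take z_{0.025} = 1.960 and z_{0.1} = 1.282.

n = 57 pairs

For a paired (one-sample on differences) test: n = ((z_{α/2} + z_β) / d)².
z_{α/2} + z_β = 1.960 + 1.282 = 3.242.
n = (3.242 / 0.43)² = 7.540² = 56.84.
Round up.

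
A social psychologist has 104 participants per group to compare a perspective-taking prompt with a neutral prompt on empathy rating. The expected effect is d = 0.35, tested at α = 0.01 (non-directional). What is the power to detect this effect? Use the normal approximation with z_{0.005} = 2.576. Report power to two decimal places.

power ≈ 0.48

For two equal groups, power = Φ(d·√(n/2) − z_{α/2}).
d·√(n/2) = 0.35 × √(104/2) = 0.35 × 7.211 = 2.524.
z_β = 2.524 − 2.576 = -0.052.
Power = Φ(-0.052) = 0.479.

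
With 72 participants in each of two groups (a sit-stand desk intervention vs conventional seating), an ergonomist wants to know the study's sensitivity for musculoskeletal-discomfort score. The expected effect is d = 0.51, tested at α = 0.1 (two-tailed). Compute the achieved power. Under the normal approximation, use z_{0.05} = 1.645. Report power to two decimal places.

power ≈ 0.92

For two equal groups, power = Φ(d·√(n/2) − z_{α/2}).
d·√(n/2) = 0.51 × √(72/2) = 0.51 × 6.000 = 3.060.
z_β = 3.060 − 1.645 = 1.415.
Power = Φ(1.415) = 0.921.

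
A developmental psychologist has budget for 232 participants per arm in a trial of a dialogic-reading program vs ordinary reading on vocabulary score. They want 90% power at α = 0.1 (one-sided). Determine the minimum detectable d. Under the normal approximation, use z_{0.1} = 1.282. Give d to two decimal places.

For two independent groups of n = 232 each: d_min = (z_{α} + z_β)·√(2/n).
z-sum = 1.282 + 1.282 = 2.564.
d_min = 2.564 × √(2/232) = 2.564 × 0.0928 = 0.238.

d_min ≈ 0.24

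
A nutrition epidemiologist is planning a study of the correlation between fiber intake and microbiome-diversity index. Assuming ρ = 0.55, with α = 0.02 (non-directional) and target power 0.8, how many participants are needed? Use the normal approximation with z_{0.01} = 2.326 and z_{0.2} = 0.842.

n = 30

Fisher's z: C = ½·ln((1+r)/(1−r)) = ½·ln(3.4444) = 0.6184.
n = ((z_{α/2} + z_β)/C)² + 3.
(2.326 + 0.842) / 0.6184 = 3.168 / 0.6184 = 5.123.
n = 5.123² + 3 = 26.24 + 3 = 29.2.
Round up.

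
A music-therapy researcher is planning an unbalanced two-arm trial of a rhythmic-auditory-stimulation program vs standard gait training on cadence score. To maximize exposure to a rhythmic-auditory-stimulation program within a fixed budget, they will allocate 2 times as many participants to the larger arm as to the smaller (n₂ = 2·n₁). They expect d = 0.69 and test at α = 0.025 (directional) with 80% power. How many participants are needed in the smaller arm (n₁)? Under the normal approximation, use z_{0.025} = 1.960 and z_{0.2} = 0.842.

n₁ = 25

With allocation ratio k = n₂/n₁ = 2, Var(x̄₁−x̄₂) = σ²(1/n₁ + 1/(k·n₁)) = σ²·(k+1)/(k·n₁).
So n₁ = (1 + 1/k)·((z_{α} + z_β)/d)² = 1.500 × (2.802/0.69)².
n₁ = 1.500 × 16.49 = 24.7.
Round up: n₁ = 25, giving n₂ = 2 × 25 = 50.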